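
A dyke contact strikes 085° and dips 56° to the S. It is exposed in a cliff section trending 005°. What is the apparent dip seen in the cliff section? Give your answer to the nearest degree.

56°

The strike is 085° and the section trends 005°; the acute angle between them is β = 80°.
tan(apparent dip) = tan 56° · sin 80° = 1.4600
α = arctan(1.4600) = 55.59°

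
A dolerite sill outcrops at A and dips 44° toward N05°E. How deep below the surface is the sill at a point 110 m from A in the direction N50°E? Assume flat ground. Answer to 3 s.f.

The hole lies 45° from the dip direction, so the down-dip offset is 110 × cos 45° = 77.78 m.
Depth = down-dip offset × tan(dip) = 77.78 × tan 44° = 77.78 × 0.9657
Depth = 75.11 m

75.1 m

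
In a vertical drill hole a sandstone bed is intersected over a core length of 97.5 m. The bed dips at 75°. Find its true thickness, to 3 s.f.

True thickness t = h · cos(dip) = 97.5 × cos 75°
t = 97.5 × 0.2588 = 25.235 m

25.2 m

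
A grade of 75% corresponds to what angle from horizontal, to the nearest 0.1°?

36.9°

tan θ = 75/100 = 0.7500
θ = arctan(0.7500) = 36.87°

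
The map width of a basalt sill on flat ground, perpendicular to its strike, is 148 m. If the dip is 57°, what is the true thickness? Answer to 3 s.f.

124 m

True thickness t = w · sin(dip) = 148 × sin 57°
t = 148 × 0.8387 = 124.123 m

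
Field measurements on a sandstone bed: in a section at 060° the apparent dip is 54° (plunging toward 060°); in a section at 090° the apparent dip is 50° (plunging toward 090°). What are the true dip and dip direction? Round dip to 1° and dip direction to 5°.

true dip 54°, dip direction 060°

The two traces are lines in the plane: v₁ = (sin 60°·cos 54°, cos 60°·cos 54°, −sin 54°), v₂ = (sin 90°·cos 50°, cos 90°·cos 50°, −sin 50°).
n = v₁ × v₂ = (0.225, 0.130, 0.189) (taken with n_z > 0).
tan δ = √(n_x²+n_y²)/n_z = 0.260/0.189, so δ = 54.0°.
Dip direction = atan2(0.225, 0.130) = 60° (azimuth of n's horizontal projection).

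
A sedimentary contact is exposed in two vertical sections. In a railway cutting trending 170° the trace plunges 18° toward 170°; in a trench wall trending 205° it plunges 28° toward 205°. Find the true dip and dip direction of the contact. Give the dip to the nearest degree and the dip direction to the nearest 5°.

The two traces are lines in the plane: v₁ = (sin 170°·cos 18°, cos 170°·cos 18°, −sin 18°), v₂ = (sin 205°·cos 28°, cos 205°·cos 28°, −sin 28°).
n = v₁ × v₂ = (-0.192, -0.193, 0.482) (taken with n_z > 0).
True dip = arccos(n_z / |n|) = arccos(0.8704) = 29.5°.
The horizontal component of n points toward azimuth atan2(n_x, n_y) = 225°, the dip direction.

true dip 29°, dip direction 225°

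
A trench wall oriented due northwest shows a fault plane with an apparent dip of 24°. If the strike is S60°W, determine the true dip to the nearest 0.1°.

β = acute angle between strike S60°W and section due northwest = 75°.
tan(true dip) = tan 24° / sin 75° = 0.4609
δ = arctan(0.4609) = 24.75°

24.7°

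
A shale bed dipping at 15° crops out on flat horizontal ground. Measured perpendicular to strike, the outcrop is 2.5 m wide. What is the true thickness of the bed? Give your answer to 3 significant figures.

0.647 m

True thickness t = w · sin(dip) = 2.5 × sin 15°
t = 2.5 × 0.2588 = 0.647 m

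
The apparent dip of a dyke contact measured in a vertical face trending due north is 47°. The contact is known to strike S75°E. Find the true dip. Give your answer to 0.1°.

The section is 75° from the strike.
tan(true dip) = tan 47° / sin 75° = 1.1102
true dip = arctan 1.1102 = 47.99°

48.0°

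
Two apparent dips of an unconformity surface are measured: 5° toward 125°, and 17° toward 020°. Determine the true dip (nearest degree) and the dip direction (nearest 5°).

Represent each trace as a vector plunging at its apparent dip toward its trend (east-north-up frame): v₁ = (0.816, -0.571, -0.087), v₂ = (0.327, 0.899, -0.292).
n = v₁ × v₂ = (0.245, 0.210, 0.920) (taken with n_z > 0).
tan δ = √(n_x²+n_y²)/n_z = 0.323/0.920, so δ = 19.3°.
Dip direction = azimuth of (n_x, n_y) = atan2(0.245, 0.210) = 49°.

true dip 19°, dip direction 050°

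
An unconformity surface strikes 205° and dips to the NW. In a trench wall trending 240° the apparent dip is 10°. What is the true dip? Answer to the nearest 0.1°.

17.1°

The section is 35° from the strike.
tan(true dip) = tan 10° / sin 35° = 0.3074
δ = arctan(0.3074) = 17.09°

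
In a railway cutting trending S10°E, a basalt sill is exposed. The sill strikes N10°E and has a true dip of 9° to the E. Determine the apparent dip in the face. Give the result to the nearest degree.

3°

Angle between strike (N10°E) and section (S10°E): β = 20°.
tan(apparent dip) = tan 9° · sin 20° = 0.0542
α = arctan(0.0542) = 3.10°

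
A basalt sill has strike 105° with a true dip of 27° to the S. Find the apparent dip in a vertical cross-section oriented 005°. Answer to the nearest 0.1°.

The strike is 105° and the section trends 005°; the acute angle between them is β = 80°.
tan(apparent dip) = tan 27° · sin 80° = 0.5018
α = arctan(0.5018) = 26.65°

26.6°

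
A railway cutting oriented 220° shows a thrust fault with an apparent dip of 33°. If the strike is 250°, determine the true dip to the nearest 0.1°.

The section is 30° from the strike.
tan(true dip) = tan 33° / sin 30° = 1.2988
true dip = arctan 1.2988 = 52.41°

52.4°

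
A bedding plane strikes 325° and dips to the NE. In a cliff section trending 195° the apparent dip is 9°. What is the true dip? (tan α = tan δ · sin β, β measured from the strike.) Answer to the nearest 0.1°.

The section is 50° from the strike.
tan(true dip) = tan 9° / sin 50° = 0.2068
δ = arctan(0.2068) = 11.68°

11.7°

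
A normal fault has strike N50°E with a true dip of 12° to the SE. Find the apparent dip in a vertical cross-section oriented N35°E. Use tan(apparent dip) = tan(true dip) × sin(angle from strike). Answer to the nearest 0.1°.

3.1°

The strike is N50°E and the section trends N35°E; the acute angle between them is β = 15°.
tan α = tan 12° × sin 15° = 0.2126 × 0.2588 = 0.0550
α = arctan(0.0550) = 3.15°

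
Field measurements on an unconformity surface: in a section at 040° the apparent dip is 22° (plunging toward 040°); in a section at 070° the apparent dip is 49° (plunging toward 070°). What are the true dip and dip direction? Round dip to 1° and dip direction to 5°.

Each apparent-dip line lies in the plane. As unit vectors (x east, y north, z up), v₁ plunges 22°→040° and v₂ plunges 49°→070°.
Cross product v₁ × v₂ gives the pole to the plane: n ∝ (0.452, -0.219, 0.304).
Dip δ = arctan(|n_h|/n_z) = arctan(0.502/0.304) = 58.8°.
Dip direction = azimuth of (n_x, n_y) = atan2(0.452, -0.219) = 116°.

true dip 59°, dip direction 115°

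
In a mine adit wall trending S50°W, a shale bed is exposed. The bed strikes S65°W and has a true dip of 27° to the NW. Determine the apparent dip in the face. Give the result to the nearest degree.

8°

The section lies 15° from the strike.
tan(apparent dip) = tan 27° · sin 15° = 0.1319
α = arctan(0.1319) = 7.51°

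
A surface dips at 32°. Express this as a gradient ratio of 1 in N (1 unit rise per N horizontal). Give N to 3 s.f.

1 in 1.60

1 : N means tan θ = 1/N, so N = 1/tan 32° = 1/0.6249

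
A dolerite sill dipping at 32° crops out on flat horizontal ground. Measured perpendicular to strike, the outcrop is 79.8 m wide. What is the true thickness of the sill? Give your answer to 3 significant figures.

42.3 m

True thickness t = w · sin(dip) = 79.8 × sin 32°
t = 79.8 × 0.5299 = 42.288 m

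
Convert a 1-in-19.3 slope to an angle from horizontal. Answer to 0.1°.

3.0°

tan θ = 1/19.3 = 0.0518
θ = arctan(0.0518) = 2.97°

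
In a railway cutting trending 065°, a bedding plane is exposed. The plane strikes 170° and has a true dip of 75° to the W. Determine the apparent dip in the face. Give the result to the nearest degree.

Angle between strike (170°) and section (065°): β = 75°.
tan α = tan 75° × sin 75° = 3.7321 × 0.9659 = 3.6049
α = arctan(3.6049) = 74.50°

74°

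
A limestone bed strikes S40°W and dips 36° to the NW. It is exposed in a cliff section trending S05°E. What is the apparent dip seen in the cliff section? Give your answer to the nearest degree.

27°

The section lies 45° from the strike.
tan α = tan 36° × sin 45° = 0.7265 × 0.7071 = 0.5137
apparent dip = arctan 0.5137 = 27.19°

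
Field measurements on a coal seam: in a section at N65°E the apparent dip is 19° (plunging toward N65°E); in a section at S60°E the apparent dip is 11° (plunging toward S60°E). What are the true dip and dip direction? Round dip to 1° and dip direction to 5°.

Each apparent-dip line lies in the plane. As unit vectors (x east, y north, z up), v₁ plunges 19°→N65°E and v₂ plunges 11°→S60°E.
n = v₁ × v₂ = (0.236, 0.113, 0.760) (taken with n_z > 0).
tan δ = √(n_x²+n_y²)/n_z = 0.262/0.760, so δ = 19.0°.
Dip direction = azimuth of (n_x, n_y) = atan2(0.236, 0.113) = 64°.

true dip 19°, dip direction 065°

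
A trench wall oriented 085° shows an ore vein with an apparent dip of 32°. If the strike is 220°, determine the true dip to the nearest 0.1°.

The section is 45° from the strike.
tan δ = tan α / sin β = tan 32° / sin 45° = 0.6249 / 0.7071 = 0.8837
δ = arctan(0.8837) = 41.47°

41.5°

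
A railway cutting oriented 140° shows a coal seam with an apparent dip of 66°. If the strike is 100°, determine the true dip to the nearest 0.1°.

The section is 40° from the strike.
tan δ = tan α / sin β = tan 66° / sin 40° = 2.2460 / 0.6428 = 3.4942
true dip = arctan 3.4942 = 74.03°

74.0°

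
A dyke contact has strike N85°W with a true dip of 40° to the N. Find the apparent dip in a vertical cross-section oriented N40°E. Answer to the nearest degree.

Angle between strike (N85°W) and section (N40°E): β = 55°.
tan α = tan 40° × sin 55° = 0.8391 × 0.8192 = 0.6874
α = arctan(0.6874) = 34.50°

35°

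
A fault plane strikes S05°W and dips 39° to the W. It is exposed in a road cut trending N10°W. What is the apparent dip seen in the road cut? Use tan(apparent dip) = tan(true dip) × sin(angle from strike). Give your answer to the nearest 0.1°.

Angle between strike (S05°W) and section (N10°W): β = 15°.
tan(apparent dip) = tan 39° · sin 15° = 0.2096
α = arctan(0.2096) = 11.84°

11.8°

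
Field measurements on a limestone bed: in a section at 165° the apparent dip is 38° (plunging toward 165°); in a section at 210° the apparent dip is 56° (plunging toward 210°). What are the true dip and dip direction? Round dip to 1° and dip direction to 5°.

true dip 57°, dip direction 225°

The two traces are lines in the plane: v₁ = (sin 165°·cos 38°, cos 165°·cos 38°, −sin 38°), v₂ = (sin 210°·cos 56°, cos 210°·cos 56°, −sin 56°).
The plane normal is n = v₁ × v₂ ∝ (-0.333, -0.341, 0.312).
True dip = arccos(n_z / |n|) = arccos(0.5471) = 56.8°.
The horizontal component of n points toward azimuth atan2(n_x, n_y) = 224°, the dip direction.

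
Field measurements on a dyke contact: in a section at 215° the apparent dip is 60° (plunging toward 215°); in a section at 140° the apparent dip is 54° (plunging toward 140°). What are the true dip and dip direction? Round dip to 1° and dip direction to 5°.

true dip 63°, dip direction 185°

The two traces are lines in the plane: v₁ = (sin 215°·cos 60°, cos 215°·cos 60°, −sin 60°), v₂ = (sin 140°·cos 54°, cos 140°·cos 54°, −sin 54°).
n = v₁ × v₂ = (-0.059, -0.559, 0.284) (taken with n_z > 0).
True dip = arccos(n_z / |n|) = arccos(0.4507) = 63.2°.
The horizontal component of n points toward azimuth atan2(n_x, n_y) = 186°, the dip direction.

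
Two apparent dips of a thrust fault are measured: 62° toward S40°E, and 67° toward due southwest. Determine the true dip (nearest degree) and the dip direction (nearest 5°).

true dip 71°, dip direction 190°

Each apparent-dip line lies in the plane. As unit vectors (x east, y north, z up), v₁ plunges 62°→S40°E and v₂ plunges 67°→due southwest.
n = v₁ × v₂ = (-0.087, -0.522, 0.183) (taken with n_z > 0).
Dip δ = arctan(|n_h|/n_z) = arctan(0.529/0.183) = 70.9°.
Dip direction = azimuth of (n_x, n_y) = atan2(-0.087, -0.522) = 189°.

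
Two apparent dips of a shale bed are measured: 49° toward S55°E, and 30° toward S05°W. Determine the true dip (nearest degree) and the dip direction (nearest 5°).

The two traces are lines in the plane: v₁ = (sin 125°·cos 49°, cos 125°·cos 49°, −sin 49°), v₂ = (sin 185°·cos 30°, cos 185°·cos 30°, −sin 30°).
Cross product v₁ × v₂ gives the pole to the plane: n ∝ (0.463, -0.326, 0.492).
True dip = arccos(n_z / |n|) = arccos(0.6561) = 49.0°.
Dip direction = atan2(0.463, -0.326) = 125° (azimuth of n's horizontal projection).

true dip 49°, dip direction 125°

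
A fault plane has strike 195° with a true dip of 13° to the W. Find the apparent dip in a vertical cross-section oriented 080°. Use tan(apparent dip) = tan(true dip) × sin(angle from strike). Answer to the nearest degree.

12°

The section lies 65° from the strike.
tan α = tan 13° × sin 65° = 0.2309 × 0.9063 = 0.2092
α = arctan(0.2092) = 11.82°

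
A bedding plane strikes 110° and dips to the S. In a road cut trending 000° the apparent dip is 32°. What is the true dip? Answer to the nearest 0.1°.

β = acute angle between strike 110° and section 000° = 70°.
tan δ = tan α / sin β = tan 32° / sin 70° = 0.6249 / 0.9397 = 0.6650
δ = arctan(0.6650) = 33.62°

33.6°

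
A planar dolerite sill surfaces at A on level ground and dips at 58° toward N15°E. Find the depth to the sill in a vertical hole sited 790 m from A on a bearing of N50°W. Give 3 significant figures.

534 m

The hole lies 65° from the dip direction, so the down-dip offset is 790 × cos 65° = 333.87 m.
Depth = down-dip offset × tan(dip) = 333.87 × tan 58° = 333.87 × 1.6003
Depth = 534.30 m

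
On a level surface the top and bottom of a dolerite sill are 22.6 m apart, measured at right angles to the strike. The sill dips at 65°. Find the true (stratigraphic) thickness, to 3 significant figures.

20.5 m

True thickness t = w · sin(dip) = 22.6 × sin 65°
t = 22.6 × 0.9063 = 20.483 m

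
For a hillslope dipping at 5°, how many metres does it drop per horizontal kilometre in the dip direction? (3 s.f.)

drop per km = 1000 × tan 5° = 1000 × 0.0875

87.5 m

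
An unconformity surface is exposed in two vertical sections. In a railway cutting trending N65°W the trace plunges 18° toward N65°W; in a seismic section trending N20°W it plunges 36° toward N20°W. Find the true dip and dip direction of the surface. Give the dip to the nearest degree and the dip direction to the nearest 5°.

true dip 38°, dip direction 000°

Represent each trace as a vector plunging at its apparent dip toward its trend (east-north-up frame): v₁ = (-0.862, 0.402, -0.309), v₂ = (-0.277, 0.760, -0.588).
Cross product v₁ × v₂ gives the pole to the plane: n ∝ (0.001, 0.421, 0.544).
tan δ = √(n_x²+n_y²)/n_z = 0.421/0.544, so δ = 37.7°.
Dip direction = atan2(0.001, 0.421) = 0° (azimuth of n's horizontal projection).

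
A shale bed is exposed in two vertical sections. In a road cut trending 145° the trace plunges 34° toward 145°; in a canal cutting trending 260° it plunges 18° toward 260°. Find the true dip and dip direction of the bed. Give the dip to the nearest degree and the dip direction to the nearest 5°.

Each apparent-dip line lies in the plane. As unit vectors (x east, y north, z up), v₁ plunges 34°→145° and v₂ plunges 18°→260°.
The plane normal is n = v₁ × v₂ ∝ (-0.118, -0.671, 0.715).
True dip = arccos(n_z / |n|) = arccos(0.7240) = 43.6°.
Dip direction = atan2(-0.118, -0.671) = 190° (azimuth of n's horizontal projection).

true dip 44°, dip direction 190°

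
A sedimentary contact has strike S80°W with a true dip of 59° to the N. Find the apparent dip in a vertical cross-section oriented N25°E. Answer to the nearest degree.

54°

The section lies 55° from the strike.
tan(apparent dip) = tan 59° · sin 55° = 1.3633
apparent dip = arctan 1.3633 = 53.74°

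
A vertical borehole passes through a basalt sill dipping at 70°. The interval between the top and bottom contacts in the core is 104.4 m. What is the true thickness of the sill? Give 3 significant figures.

True thickness t = h · cos(dip) = 104.4 × cos 70°
t = 104.4 × 0.3420 = 35.707 m

35.7 m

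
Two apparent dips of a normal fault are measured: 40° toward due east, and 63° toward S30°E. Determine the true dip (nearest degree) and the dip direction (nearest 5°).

Represent each trace as a vector plunging at its apparent dip toward its trend (east-north-up frame): v₁ = (0.766, 0.000, -0.643), v₂ = (0.227, -0.393, -0.891).
Cross product v₁ × v₂ gives the pole to the plane: n ∝ (0.253, -0.537, 0.301).
Dip δ = arctan(|n_h|/n_z) = arctan(0.593/0.301) = 63.1°.
Dip direction = azimuth of (n_x, n_y) = atan2(0.253, -0.537) = 155°.

true dip 63°, dip direction 155°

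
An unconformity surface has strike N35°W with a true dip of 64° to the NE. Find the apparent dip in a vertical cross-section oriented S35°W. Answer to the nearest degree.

Angle between strike (N35°W) and section (S35°W): β = 70°.
tan(apparent dip) = tan 64° · sin 70° = 1.9267
apparent dip = arctan 1.9267 = 62.57°

63°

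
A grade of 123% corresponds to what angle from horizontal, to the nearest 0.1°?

tan θ = 123/100 = 1.2300
θ = arctan(1.2300) = 50.89°

50.9°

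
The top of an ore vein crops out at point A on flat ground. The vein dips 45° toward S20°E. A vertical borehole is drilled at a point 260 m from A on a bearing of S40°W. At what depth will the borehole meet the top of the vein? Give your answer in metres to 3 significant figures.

The hole lies 60° from the dip direction, so the down-dip offset is 260 × cos 60° = 130.00 m.
Depth = down-dip offset × tan(dip) = 130.00 × tan 45° = 130.00 × 1.0000
Depth = 130.00 m

130 m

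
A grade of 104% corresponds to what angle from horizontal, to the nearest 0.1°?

46.1°

tan θ = 104/100 = 1.0400
θ = arctan(1.0400) = 46.12°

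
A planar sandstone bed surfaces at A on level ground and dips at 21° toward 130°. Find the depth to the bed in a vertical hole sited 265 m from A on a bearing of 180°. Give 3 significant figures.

65.4 m

The hole lies 50° from the dip direction, so the down-dip offset is 265 × cos 50° = 170.34 m.
Depth = down-dip offset × tan(dip) = 170.34 × tan 21° = 170.34 × 0.3839
Depth = 65.39 m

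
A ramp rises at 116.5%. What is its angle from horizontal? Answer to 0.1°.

49.4°

tan θ = 116.5/100 = 1.1650
θ = arctan(1.1650) = 49.36°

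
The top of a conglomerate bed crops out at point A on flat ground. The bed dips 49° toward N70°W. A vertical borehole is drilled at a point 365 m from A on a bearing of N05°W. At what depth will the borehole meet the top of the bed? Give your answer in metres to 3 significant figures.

177 m

The hole lies 65° from the dip direction, so the down-dip offset is 365 × cos 65° = 154.26 m.
Depth = down-dip offset × tan(dip) = 154.26 × tan 49° = 154.26 × 1.1504
Depth = 177.45 m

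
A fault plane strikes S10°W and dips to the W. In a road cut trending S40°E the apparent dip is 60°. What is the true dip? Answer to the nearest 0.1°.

66.1°

β = acute angle between strike S10°W and section S40°E = 50°.
tan(true dip) = tan 60° / sin 50° = 2.2610
true dip = arctan 2.2610 = 66.14°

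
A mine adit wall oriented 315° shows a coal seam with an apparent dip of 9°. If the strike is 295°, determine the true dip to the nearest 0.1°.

24.8°

β = acute angle between strike 295° and section 315° = 20°.
tan(true dip) = tan 9° / sin 20° = 0.4631
δ = arctan(0.4631) = 24.85°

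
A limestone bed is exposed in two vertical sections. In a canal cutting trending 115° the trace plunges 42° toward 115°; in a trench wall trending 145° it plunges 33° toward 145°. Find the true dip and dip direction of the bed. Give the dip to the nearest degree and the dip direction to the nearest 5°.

The two traces are lines in the plane: v₁ = (sin 115°·cos 42°, cos 115°·cos 42°, −sin 42°), v₂ = (sin 145°·cos 33°, cos 145°·cos 33°, −sin 33°).
The plane normal is n = v₁ × v₂ ∝ (0.289, -0.045, 0.312).
True dip = arccos(n_z / |n|) = arccos(0.7296) = 43.1°.
Dip direction = azimuth of (n_x, n_y) = atan2(0.289, -0.045) = 99°.

true dip 43°, dip direction 100°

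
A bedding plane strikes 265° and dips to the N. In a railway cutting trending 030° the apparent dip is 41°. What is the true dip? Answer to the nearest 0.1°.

46.7°

β = acute angle between strike 265° and section 030° = 55°.
tan δ = tan α / sin β = tan 41° / sin 55° = 0.8693 / 0.8192 = 1.0612
true dip = arctan 1.0612 = 46.70°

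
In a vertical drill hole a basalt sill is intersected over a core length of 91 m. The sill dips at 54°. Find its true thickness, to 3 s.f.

True thickness t = h · cos(dip) = 91 × cos 54°
t = 91 × 0.5878 = 53.488 m

53.5 m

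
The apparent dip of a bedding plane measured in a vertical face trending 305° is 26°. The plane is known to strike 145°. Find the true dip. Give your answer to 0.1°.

55.0°

β = acute angle between strike 145° and section 305° = 20°.
tan(true dip) = tan 26° / sin 20° = 1.4260
true dip = arctan 1.4260 = 54.96°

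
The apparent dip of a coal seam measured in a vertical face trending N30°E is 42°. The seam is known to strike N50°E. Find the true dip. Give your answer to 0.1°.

The section is 20° from the strike.
tan(true dip) = tan 42° / sin 20° = 2.6326
δ = arctan(2.6326) = 69.20°

69.2°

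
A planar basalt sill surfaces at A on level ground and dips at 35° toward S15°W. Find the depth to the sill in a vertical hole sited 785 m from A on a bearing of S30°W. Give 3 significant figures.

531 m

The hole lies 15° from the dip direction, so the down-dip offset is 785 × cos 15° = 758.25 m.
Depth = down-dip offset × tan(dip) = 758.25 × tan 35° = 758.25 × 0.7002
Depth = 530.93 m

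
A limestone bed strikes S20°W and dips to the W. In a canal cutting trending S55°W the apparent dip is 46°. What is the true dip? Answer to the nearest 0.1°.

β = acute angle between strike S20°W and section S55°W = 35°.
tan(true dip) = tan 46° / sin 35° = 1.8054
true dip = arctan 1.8054 = 61.02°

61.0°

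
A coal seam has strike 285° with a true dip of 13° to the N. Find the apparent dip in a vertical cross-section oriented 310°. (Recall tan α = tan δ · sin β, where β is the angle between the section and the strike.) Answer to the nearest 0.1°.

5.6°

Angle between strike (285°) and section (310°): β = 25°.
tan(apparent dip) = tan 13° · sin 25° = 0.0976
apparent dip = arctan 0.0976 = 5.57°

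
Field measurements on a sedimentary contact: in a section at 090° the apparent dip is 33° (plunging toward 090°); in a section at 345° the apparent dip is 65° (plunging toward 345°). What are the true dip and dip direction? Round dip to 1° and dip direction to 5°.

Each apparent-dip line lies in the plane. As unit vectors (x east, y north, z up), v₁ plunges 33°→090° and v₂ plunges 65°→345°.
Cross product v₁ × v₂ gives the pole to the plane: n ∝ (0.222, 0.820, 0.342).
True dip = arccos(n_z / |n|) = arccos(0.3739) = 68.0°.
The horizontal component of n points toward azimuth atan2(n_x, n_y) = 15°, the dip direction.

true dip 68°, dip direction 015°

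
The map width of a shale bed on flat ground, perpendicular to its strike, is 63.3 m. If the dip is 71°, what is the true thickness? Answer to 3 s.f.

59.9 m

True thickness t = w · sin(dip) = 63.3 × sin 71°
t = 63.3 × 0.9455 = 59.851 m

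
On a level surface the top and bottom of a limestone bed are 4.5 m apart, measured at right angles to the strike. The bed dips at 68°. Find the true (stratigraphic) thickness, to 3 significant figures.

4.17 m

True thickness t = w · sin(dip) = 4.5 × sin 68°
t = 4.5 × 0.9272 = 4.172 m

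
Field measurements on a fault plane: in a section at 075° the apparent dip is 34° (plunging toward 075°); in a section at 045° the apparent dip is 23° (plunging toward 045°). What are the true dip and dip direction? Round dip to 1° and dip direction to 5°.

true dip 37°, dip direction 100°

Represent each trace as a vector plunging at its apparent dip toward its trend (east-north-up frame): v₁ = (0.801, 0.215, -0.559), v₂ = (0.651, 0.651, -0.391).
The plane normal is n = v₁ × v₂ ∝ (0.280, -0.051, 0.382).
Dip δ = arctan(|n_h|/n_z) = arctan(0.285/0.382) = 36.7°.
The horizontal component of n points toward azimuth atan2(n_x, n_y) = 100°, the dip direction.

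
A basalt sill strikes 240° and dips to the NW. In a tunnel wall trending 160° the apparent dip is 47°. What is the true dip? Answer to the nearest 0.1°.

47.4°

β = acute angle between strike 240° and section 160° = 80°.
tan(true dip) = tan 47° / sin 80° = 1.0889
true dip = arctan 1.0889 = 47.44°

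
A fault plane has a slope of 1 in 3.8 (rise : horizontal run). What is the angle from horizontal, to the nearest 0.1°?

14.7°

tan θ = 1/3.8 = 0.2632
θ = arctan(0.2632) = 14.74°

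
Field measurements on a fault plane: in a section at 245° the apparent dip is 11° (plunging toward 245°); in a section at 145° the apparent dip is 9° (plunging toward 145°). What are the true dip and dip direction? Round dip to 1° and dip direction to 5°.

Represent each trace as a vector plunging at its apparent dip toward its trend (east-north-up frame): v₁ = (-0.890, -0.415, -0.191), v₂ = (0.567, -0.809, -0.156).
The plane normal is n = v₁ × v₂ ∝ (-0.089, -0.247, 0.955).
tan δ = √(n_x²+n_y²)/n_z = 0.263/0.955, so δ = 15.4°.
Dip direction = azimuth of (n_x, n_y) = atan2(-0.089, -0.247) = 200°.

true dip 15°, dip direction 200°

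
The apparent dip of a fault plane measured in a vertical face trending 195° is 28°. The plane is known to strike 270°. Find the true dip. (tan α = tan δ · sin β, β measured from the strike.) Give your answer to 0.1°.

β = acute angle between strike 270° and section 195° = 75°.
tan δ = tan α / sin β = tan 28° / sin 75° = 0.5317 / 0.9659 = 0.5505
true dip = arctan 0.5505 = 28.83°

28.8°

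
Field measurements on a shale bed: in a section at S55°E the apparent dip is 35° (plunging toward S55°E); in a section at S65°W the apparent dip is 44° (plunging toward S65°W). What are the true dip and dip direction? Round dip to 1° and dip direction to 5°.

The two traces are lines in the plane: v₁ = (sin 125°·cos 35°, cos 125°·cos 35°, −sin 35°), v₂ = (sin 245°·cos 44°, cos 245°·cos 44°, −sin 44°).
Cross product v₁ × v₂ gives the pole to the plane: n ∝ (-0.152, -0.840, 0.510).
tan δ = √(n_x²+n_y²)/n_z = 0.854/0.510, so δ = 59.1°.
Dip direction = azimuth of (n_x, n_y) = atan2(-0.152, -0.840) = 190°.

true dip 59°, dip direction 190°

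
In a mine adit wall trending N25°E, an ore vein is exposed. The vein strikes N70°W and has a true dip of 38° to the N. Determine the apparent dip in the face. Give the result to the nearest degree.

38°

Angle between strike (N70°W) and section (N25°E): β = 85°.
tan α = tan 38° × sin 85° = 0.7813 × 0.9962 = 0.7783
apparent dip = arctan 0.7783 = 37.89°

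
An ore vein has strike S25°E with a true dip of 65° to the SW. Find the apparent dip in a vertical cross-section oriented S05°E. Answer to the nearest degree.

The strike is S25°E and the section trends S05°E; the acute angle between them is β = 20°.
tan(apparent dip) = tan 65° · sin 20° = 0.7335
α = arctan(0.7335) = 36.26°

36°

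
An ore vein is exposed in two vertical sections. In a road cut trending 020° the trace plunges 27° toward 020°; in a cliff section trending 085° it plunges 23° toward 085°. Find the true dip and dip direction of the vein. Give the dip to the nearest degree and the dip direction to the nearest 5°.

Each apparent-dip line lies in the plane. As unit vectors (x east, y north, z up), v₁ plunges 27°→020° and v₂ plunges 23°→085°.
The plane normal is n = v₁ × v₂ ∝ (0.291, 0.297, 0.743).
tan δ = √(n_x²+n_y²)/n_z = 0.416/0.743, so δ = 29.2°.
The horizontal component of n points toward azimuth atan2(n_x, n_y) = 44°, the dip direction.

true dip 29°, dip direction 045°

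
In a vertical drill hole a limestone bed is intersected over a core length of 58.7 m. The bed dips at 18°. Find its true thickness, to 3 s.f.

55.8 m

True thickness t = h · cos(dip) = 58.7 × cos 18°
t = 58.7 × 0.9511 = 55.827 m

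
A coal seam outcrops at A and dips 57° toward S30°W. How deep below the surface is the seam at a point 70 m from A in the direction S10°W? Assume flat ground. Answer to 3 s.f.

The hole lies 20° from the dip direction, so the down-dip offset is 70 × cos 20° = 65.78 m.
Depth = down-dip offset × tan(dip) = 65.78 × tan 57° = 65.78 × 1.5399
Depth = 101.29 m

101 m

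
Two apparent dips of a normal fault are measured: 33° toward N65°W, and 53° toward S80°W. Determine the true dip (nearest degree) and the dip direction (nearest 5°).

true dip 57°, dip direction 230°

The two traces are lines in the plane: v₁ = (sin 295°·cos 33°, cos 295°·cos 33°, −sin 33°), v₂ = (sin 260°·cos 53°, cos 260°·cos 53°, −sin 53°).
n = v₁ × v₂ = (-0.340, -0.284, 0.289) (taken with n_z > 0).
True dip = arccos(n_z / |n|) = arccos(0.5469) = 56.8°.
Dip direction = azimuth of (n_x, n_y) = atan2(-0.340, -0.284) = 230°.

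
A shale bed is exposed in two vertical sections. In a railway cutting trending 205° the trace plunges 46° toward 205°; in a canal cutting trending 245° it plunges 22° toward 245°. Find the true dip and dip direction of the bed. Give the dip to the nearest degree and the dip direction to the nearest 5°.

true dip 50°, dip direction 175°

Represent each trace as a vector plunging at its apparent dip toward its trend (east-north-up frame): v₁ = (-0.294, -0.630, -0.719), v₂ = (-0.840, -0.392, -0.375).
Cross product v₁ × v₂ gives the pole to the plane: n ∝ (0.046, -0.494, 0.414).
Dip δ = arctan(|n_h|/n_z) = arctan(0.497/0.414) = 50.2°.
Dip direction = atan2(0.046, -0.494) = 175° (azimuth of n's horizontal projection).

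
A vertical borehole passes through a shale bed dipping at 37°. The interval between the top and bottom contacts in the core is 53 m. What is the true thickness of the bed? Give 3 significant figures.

42.3 m

True thickness t = h · cos(dip) = 53 × cos 37°
t = 53 × 0.7986 = 42.328 m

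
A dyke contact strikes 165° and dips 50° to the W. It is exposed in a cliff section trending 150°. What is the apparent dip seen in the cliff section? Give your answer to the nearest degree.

The strike is 165° and the section trends 150°; the acute angle between them is β = 15°.
tan α = tan 50° × sin 15° = 1.1918 × 0.2588 = 0.3084
α = arctan(0.3084) = 17.14°

17°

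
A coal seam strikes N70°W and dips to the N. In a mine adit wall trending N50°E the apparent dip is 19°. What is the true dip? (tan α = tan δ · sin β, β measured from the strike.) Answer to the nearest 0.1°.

21.7°

The section is 60° from the strike.
tan δ = tan α / sin β = tan 19° / sin 60° = 0.3443 / 0.8660 = 0.3976
δ = arctan(0.3976) = 21.68°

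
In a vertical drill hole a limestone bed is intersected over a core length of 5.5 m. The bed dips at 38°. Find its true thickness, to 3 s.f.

True thickness t = h · cos(dip) = 5.5 × cos 38°
t = 5.5 × 0.7880 = 4.334 m

4.33 m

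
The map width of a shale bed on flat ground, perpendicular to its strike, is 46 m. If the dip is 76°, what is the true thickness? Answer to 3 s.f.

True thickness t = w · sin(dip) = 46 × sin 76°
t = 46 × 0.9703 = 44.634 m

44.6 m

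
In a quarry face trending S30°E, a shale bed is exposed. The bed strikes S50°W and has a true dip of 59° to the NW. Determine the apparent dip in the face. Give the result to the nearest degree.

Angle between strike (S50°W) and section (S30°E): β = 80°.
tan(apparent dip) = tan 59° · sin 80° = 1.6390
apparent dip = arctan 1.6390 = 58.61°

59°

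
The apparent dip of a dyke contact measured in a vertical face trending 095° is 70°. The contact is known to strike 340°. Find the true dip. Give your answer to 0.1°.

71.7°

The section is 65° from the strike.
tan δ = tan α / sin β = tan 70° / sin 65° = 2.7475 / 0.9063 = 3.0315
true dip = arctan 3.0315 = 71.74°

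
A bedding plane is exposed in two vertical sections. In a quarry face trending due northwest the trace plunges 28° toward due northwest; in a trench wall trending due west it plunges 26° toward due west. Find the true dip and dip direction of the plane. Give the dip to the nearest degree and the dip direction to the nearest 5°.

Each apparent-dip line lies in the plane. As unit vectors (x east, y north, z up), v₁ plunges 28°→due northwest and v₂ plunges 26°→due west.
n = v₁ × v₂ = (-0.274, 0.148, 0.561) (taken with n_z > 0).
True dip = arccos(n_z / |n|) = arccos(0.8745) = 29.0°.
The horizontal component of n points toward azimuth atan2(n_x, n_y) = 298°, the dip direction.

true dip 29°, dip direction 300°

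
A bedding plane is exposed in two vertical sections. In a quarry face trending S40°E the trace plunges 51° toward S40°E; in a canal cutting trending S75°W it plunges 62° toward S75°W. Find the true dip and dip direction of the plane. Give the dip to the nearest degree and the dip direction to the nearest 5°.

Each apparent-dip line lies in the plane. As unit vectors (x east, y north, z up), v₁ plunges 51°→S40°E and v₂ plunges 62°→S75°W.
Cross product v₁ × v₂ gives the pole to the plane: n ∝ (-0.331, -0.710, 0.268).
tan δ = √(n_x²+n_y²)/n_z = 0.783/0.268, so δ = 71.1°.
Dip direction = azimuth of (n_x, n_y) = atan2(-0.331, -0.710) = 205°.

true dip 71°, dip direction 205°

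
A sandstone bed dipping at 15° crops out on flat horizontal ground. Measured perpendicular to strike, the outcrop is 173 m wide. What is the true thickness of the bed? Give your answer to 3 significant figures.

True thickness t = w · sin(dip) = 173 × sin 15°
t = 173 × 0.2588 = 44.776 m

44.8 m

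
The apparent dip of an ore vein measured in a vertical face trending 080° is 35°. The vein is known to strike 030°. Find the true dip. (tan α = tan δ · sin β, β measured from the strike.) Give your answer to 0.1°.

42.4°

The section is 50° from the strike.
tan δ = tan α / sin β = tan 35° / sin 50° = 0.7002 / 0.7660 = 0.9141
true dip = arctan 0.9141 = 42.43°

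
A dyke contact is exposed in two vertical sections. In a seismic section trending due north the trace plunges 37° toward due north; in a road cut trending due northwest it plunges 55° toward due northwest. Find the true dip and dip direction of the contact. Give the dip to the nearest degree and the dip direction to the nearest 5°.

Each apparent-dip line lies in the plane. As unit vectors (x east, y north, z up), v₁ plunges 37°→due north and v₂ plunges 55°→due northwest.
Cross product v₁ × v₂ gives the pole to the plane: n ∝ (-0.410, 0.244, 0.324).
Dip δ = arctan(|n_h|/n_z) = arctan(0.477/0.324) = 55.8°.
Dip direction = atan2(-0.410, 0.244) = 301° (azimuth of n's horizontal projection).

true dip 56°, dip direction 300°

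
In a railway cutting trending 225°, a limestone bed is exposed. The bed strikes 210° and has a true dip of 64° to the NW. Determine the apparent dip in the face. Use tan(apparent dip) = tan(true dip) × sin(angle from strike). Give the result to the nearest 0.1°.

28.0°

The strike is 210° and the section trends 225°; the acute angle between them is β = 15°.
tan(apparent dip) = tan 64° · sin 15° = 0.5307
apparent dip = arctan 0.5307 = 27.95°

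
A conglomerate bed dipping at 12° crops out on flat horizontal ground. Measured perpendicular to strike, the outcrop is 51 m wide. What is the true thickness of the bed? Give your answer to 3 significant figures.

True thickness t = w · sin(dip) = 51 × sin 12°
t = 51 × 0.2079 = 10.603 m

10.6 m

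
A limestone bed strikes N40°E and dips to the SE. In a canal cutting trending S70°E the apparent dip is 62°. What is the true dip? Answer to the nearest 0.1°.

The section is 70° from the strike.
tan(true dip) = tan 62° / sin 70° = 2.0014
true dip = arctan 2.0014 = 63.45°

63.5°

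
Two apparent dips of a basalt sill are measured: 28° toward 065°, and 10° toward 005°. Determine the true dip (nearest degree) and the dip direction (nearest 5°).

Each apparent-dip line lies in the plane. As unit vectors (x east, y north, z up), v₁ plunges 28°→065° and v₂ plunges 10°→005°.
The plane normal is n = v₁ × v₂ ∝ (0.396, 0.099, 0.753).
tan δ = √(n_x²+n_y²)/n_z = 0.408/0.753, so δ = 28.4°.
Dip direction = atan2(0.396, 0.099) = 76° (azimuth of n's horizontal projection).

true dip 28°, dip direction 075°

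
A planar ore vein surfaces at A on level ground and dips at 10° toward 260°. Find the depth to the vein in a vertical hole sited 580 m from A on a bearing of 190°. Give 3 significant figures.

35.0 m

The hole lies 70° from the dip direction, so the down-dip offset is 580 × cos 70° = 198.37 m.
Depth = down-dip offset × tan(dip) = 198.37 × tan 10° = 198.37 × 0.1763
Depth = 34.98 m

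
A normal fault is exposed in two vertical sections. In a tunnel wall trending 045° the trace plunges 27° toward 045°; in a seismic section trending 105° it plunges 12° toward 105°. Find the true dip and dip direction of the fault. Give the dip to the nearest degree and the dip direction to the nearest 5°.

true dip 27°, dip direction 040°

The two traces are lines in the plane: v₁ = (sin 45°·cos 27°, cos 45°·cos 27°, −sin 27°), v₂ = (sin 105°·cos 12°, cos 105°·cos 12°, −sin 12°).
n = v₁ × v₂ = (0.246, 0.298, 0.755) (taken with n_z > 0).
tan δ = √(n_x²+n_y²)/n_z = 0.386/0.755, so δ = 27.1°.
Dip direction = atan2(0.246, 0.298) = 40° (azimuth of n's horizontal projection).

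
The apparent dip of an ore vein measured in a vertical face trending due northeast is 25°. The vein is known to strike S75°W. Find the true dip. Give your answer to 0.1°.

The section is 30° from the strike.
tan(true dip) = tan 25° / sin 30° = 0.9326
true dip = arctan 0.9326 = 43.00°

43.0°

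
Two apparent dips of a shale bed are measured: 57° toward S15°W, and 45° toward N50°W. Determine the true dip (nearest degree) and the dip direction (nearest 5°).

true dip 67°, dip direction 245°

Each apparent-dip line lies in the plane. As unit vectors (x east, y north, z up), v₁ plunges 57°→S15°W and v₂ plunges 45°→N50°W.
The plane normal is n = v₁ × v₂ ∝ (-0.753, -0.355, 0.349).
True dip = arccos(n_z / |n|) = arccos(0.3867) = 67.3°.
Dip direction = atan2(-0.753, -0.355) = 245° (azimuth of n's horizontal projection).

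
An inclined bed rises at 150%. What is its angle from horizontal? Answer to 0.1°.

tan θ = 150/100 = 1.5000
θ = arctan(1.5000) = 56.31°

56.3°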